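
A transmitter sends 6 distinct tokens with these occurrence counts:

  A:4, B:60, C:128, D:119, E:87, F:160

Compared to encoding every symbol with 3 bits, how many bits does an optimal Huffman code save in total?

Fixed-length: 3 bits × 558 symbols = 1674 bits.
Huffman merges:
combine A(4), B(60) → 64
combine 64, E(87) → 151
combine D(119), C(128) → 247
combine 151, F(160) → 311
combine 247, 311 → 558
Huffman total = 64 + 151 + 247 + 311 + 558 = 1331 bits.
Saving = 1674 − 1331 = 343 bits.

343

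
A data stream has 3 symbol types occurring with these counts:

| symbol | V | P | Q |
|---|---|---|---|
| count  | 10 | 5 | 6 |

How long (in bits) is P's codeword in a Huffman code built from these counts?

Build the tree from the bottom:
merge P(5) and Q(6): 11
merge V(10) and 11: 21
P sits 2 levels below the root, so its codeword is 2 bits.

2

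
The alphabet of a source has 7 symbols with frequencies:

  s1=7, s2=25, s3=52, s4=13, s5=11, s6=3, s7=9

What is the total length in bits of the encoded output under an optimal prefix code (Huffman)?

Merge the two smallest weights repeatedly:
s6(3) + s1(7) → 10
s7(9) + 10 → 19
s5(11) + s4(13) → 24
19 + 24 → 43
s2(25) + 43 → 68
s3(52) + 68 → 120
Each symbol's bit-cost is frequency × depth; summing gives 284 bits (equivalently 10 + 19 + 24 + 43 + 68 + 120).

284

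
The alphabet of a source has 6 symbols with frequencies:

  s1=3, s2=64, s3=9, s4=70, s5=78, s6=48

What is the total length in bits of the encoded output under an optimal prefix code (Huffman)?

Build the Huffman tree bottom-up:
s1(3) + s3(9) → 12
12 + s6(48) → 60
60 + s2(64) → 124
s4(70) + s5(78) → 148
124 + 148 → 272
Each symbol's bit-cost is frequency × depth; summing gives 616 bits (equivalently 12 + 60 + 124 + 148 + 272).

616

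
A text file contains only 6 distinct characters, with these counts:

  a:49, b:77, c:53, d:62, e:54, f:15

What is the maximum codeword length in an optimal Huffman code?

Merge the two lowest-weight nodes at each step:
combine f(15), a(49) → 64
combine c(53), e(54) → 107
combine d(62), 64 → 126
combine b(77), 107 → 184
combine 126, 184 → 310
Maximum depth reached is 3.

3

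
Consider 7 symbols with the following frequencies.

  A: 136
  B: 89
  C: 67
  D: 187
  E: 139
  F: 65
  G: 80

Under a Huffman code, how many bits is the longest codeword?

4

Merge the two lowest-weight nodes at each step:
merge F(65) and C(67): 132
merge G(80) and B(89): 169
merge 132 and A(136): 268
merge E(139) and 169: 308
merge D(187) and 268: 455
merge 308 and 455: 763
The rarest symbols sit at the bottom; the longest codeword is 4 bits.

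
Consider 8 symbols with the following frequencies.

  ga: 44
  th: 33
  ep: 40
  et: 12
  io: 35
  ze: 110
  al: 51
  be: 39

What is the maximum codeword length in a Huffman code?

4

Merge the two lowest-weight nodes at each step:
combine et(12), th(33) → 45
combine io(35), be(39) → 74
combine ep(40), ga(44) → 84
combine 45, al(51) → 96
combine 74, 84 → 158
combine 96, ze(110) → 206
combine 158, 206 → 364
Maximum depth reached is 4.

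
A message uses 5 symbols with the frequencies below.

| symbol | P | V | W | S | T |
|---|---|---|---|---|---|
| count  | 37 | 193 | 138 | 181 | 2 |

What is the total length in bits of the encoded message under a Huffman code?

Greedily combine the two least-frequent nodes:
combine T(2), P(37) → 39
combine 39, W(138) → 177
combine 177, S(181) → 358
combine V(193), 358 → 551
The encoded length is the sum of every internal node's weight: 39 + 177 + 358 + 551 = 1125 bits.

1125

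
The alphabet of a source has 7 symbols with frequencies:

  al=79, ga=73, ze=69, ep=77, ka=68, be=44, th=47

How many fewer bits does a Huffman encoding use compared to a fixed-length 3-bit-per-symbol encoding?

Fixed-length: 3 bits × 457 symbols = 1371 bits.
Huffman merges:
merge be(44) and th(47): 91
merge ka(68) and ze(69): 137
merge ga(73) and ep(77): 150
merge al(79) and 91: 170
merge 137 and 150: 287
merge 170 and 287: 457
Huffman total = 91 + 137 + 150 + 170 + 287 + 457 = 1292 bits.
Saving = 1371 − 1292 = 79 bits.

79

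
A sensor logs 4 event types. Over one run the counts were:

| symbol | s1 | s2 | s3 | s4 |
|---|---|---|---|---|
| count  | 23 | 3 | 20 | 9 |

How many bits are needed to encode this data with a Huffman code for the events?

99

Build the Huffman tree bottom-up:
s2(3) + s4(9) → 12
12 + s3(20) → 32
s1(23) + 32 → 55
Each symbol's bit-cost is frequency × depth; summing gives 99 bits (equivalently 12 + 32 + 55).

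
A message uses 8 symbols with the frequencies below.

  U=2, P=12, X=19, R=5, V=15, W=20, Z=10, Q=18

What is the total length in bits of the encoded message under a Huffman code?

288

Build the Huffman tree bottom-up:
combine U(2), R(5) → 7
combine 7, Z(10) → 17
combine P(12), V(15) → 27
combine 17, Q(18) → 35
combine X(19), W(20) → 39
combine 27, 35 → 62
combine 39, 62 → 101
The encoded length is the sum of every internal node's weight: 7 + 17 + 27 + 35 + 39 + 62 + 101 = 288 bits.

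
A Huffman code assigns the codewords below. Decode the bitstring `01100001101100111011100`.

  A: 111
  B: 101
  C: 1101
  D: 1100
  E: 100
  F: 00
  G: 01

Read left to right; each codeword is recognised as soon as it completes (prefix code):
  01→G | 100→E | 00→F | 1101→C | 100→E | 111→A | 01→G | 1100→D
Decoded message: GEFCEAGD

GEFCEAGD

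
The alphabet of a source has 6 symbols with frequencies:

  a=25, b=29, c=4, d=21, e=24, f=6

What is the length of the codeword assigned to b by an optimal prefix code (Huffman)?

Huffman merges, smallest pair first:
combine c(4), f(6) → 10
combine 10, d(21) → 31
combine e(24), a(25) → 49
combine b(29), 31 → 60
combine 49, 60 → 109
The subtree containing b is merged 2 times, so code length = 2.

2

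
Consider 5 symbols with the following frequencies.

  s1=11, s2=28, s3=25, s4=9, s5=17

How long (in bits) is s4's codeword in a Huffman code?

Huffman merges, smallest pair first:
combine s4(9), s1(11) → 20
combine s5(17), 20 → 37
combine s3(25), s2(28) → 53
combine 37, 53 → 90
s4 sits 3 levels below the root, so its codeword is 3 bits.

3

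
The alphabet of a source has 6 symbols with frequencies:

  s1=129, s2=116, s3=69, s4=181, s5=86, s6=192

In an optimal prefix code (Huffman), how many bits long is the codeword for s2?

3

Huffman merges, smallest pair first:
s3(69) + s5(86) → 155
s2(116) + s1(129) → 245
155 + s4(181) → 336
s6(192) + 245 → 437
336 + 437 → 773
s2's leaf is at depth 3, giving a 3-bit codeword.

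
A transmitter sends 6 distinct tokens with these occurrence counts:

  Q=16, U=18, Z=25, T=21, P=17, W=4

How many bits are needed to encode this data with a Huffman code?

Merge the two smallest weights repeatedly:
merge W(4) and Q(16): 20
merge P(17) and U(18): 35
merge 20 and T(21): 41
merge Z(25) and 35: 60
merge 41 and 60: 101
Each symbol's bit-cost is frequency × depth; summing gives 257 bits (equivalently 20 + 35 + 41 + 60 + 101).

257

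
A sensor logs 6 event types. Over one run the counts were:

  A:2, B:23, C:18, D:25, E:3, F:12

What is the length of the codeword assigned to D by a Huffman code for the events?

Repeatedly merge the two smallest:
combine A(2), E(3) → 5
combine 5, F(12) → 17
combine 17, C(18) → 35
combine B(23), D(25) → 48
combine 35, 48 → 83
D sits 2 levels below the root, so its codeword is 2 bits.

2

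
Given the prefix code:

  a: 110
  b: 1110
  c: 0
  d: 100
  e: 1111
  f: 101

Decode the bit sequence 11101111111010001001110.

bebdcdb

Read left to right; each codeword is recognised as soon as it completes (prefix code):
  1110→b | 1111→e | 1110→b | 100→d | 0→c | 100→d | 1110→b
Decoded message: bebdcdb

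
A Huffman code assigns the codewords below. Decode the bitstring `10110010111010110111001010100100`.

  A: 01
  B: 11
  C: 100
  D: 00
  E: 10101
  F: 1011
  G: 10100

FDFEFCEDC

Read left to right; each codeword is recognised as soon as it completes (prefix code):
  1011→F | 00→D | 1011→F | 10101→E | 1011→F | 100→C | 10101→E | 00→D | 100→C
Decoded message: FDFEFCEDC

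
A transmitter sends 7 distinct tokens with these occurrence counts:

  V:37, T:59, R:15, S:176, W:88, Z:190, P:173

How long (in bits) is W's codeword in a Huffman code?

3

Repeatedly merge the two smallest:
R(15) + V(37) → 52
52 + T(59) → 111
W(88) + 111 → 199
P(173) + S(176) → 349
Z(190) + 199 → 389
349 + 389 → 738
W sits 3 levels below the root, so its codeword is 3 bits.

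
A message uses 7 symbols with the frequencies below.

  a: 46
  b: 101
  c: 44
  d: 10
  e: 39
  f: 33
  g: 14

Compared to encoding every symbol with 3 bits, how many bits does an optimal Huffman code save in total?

123

Fixed-length: 3 bits × 287 symbols = 861 bits.
Huffman merges:
d(10) + g(14) → 24
24 + f(33) → 57
e(39) + c(44) → 83
a(46) + 57 → 103
83 + b(101) → 184
103 + 184 → 287
Huffman total = 24 + 57 + 83 + 103 + 184 + 287 = 738 bits.
Saving = 861 − 738 = 123 bits.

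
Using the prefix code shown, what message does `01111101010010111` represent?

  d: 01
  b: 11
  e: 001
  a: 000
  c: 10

dbbddedb

Read left to right; each codeword is recognised as soon as it completes (prefix code):
  01→d | 11→b | 11→b | 01→d | 01→d | 001→e | 01→d | 11→b
Decoded message: dbbddedb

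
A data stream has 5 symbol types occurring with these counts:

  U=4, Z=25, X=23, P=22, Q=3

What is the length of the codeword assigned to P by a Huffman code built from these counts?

2

Build the tree from the bottom:
combine Q(3), U(4) → 7
combine 7, P(22) → 29
combine X(23), Z(25) → 48
combine 29, 48 → 77
P sits 2 levels below the root, so its codeword is 2 bits.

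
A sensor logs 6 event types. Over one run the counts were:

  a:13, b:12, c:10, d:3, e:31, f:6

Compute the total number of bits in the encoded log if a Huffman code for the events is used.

172

Greedily combine the two least-frequent nodes:
merge d(3) and f(6): 9
merge 9 and c(10): 19
merge b(12) and a(13): 25
merge 19 and 25: 44
merge e(31) and 44: 75
The encoded length is the sum of every internal node's weight: 9 + 19 + 25 + 44 + 75 = 172 bits.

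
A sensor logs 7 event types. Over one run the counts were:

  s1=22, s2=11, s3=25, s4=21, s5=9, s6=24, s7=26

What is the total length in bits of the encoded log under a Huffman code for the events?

383

Greedily combine the two least-frequent nodes:
s5(9) + s2(11) → 20
20 + s4(21) → 41
s1(22) + s6(24) → 46
s3(25) + s7(26) → 51
41 + 46 → 87
51 + 87 → 138
Each symbol's bit-cost is frequency × depth; summing gives 383 bits (equivalently 20 + 41 + 46 + 51 + 87 + 138).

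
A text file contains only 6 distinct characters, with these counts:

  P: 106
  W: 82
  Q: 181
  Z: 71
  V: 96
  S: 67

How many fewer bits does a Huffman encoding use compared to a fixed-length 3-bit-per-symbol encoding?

Fixed-length: 3 bits × 603 symbols = 1809 bits.
Huffman merges:
S(67) + Z(71) → 138
W(82) + V(96) → 178
P(106) + 138 → 244
178 + Q(181) → 359
244 + 359 → 603
Huffman total = 138 + 178 + 244 + 359 + 603 = 1522 bits.
Saving = 1809 − 1522 = 287 bits.

287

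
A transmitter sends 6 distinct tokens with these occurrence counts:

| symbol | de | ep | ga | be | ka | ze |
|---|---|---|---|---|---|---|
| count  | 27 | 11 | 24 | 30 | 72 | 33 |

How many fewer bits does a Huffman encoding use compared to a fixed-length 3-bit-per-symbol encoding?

Fixed-length: 3 bits × 197 symbols = 591 bits.
Huffman merges:
combine ep(11), ga(24) → 35
combine de(27), be(30) → 57
combine ze(33), 35 → 68
combine 57, 68 → 125
combine ka(72), 125 → 197
Huffman total = 35 + 57 + 68 + 125 + 197 = 482 bits.
Saving = 591 − 482 = 109 bits.

109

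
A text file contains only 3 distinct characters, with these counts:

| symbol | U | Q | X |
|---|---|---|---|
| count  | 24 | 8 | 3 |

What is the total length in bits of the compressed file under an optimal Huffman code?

46

Greedily combine the two least-frequent nodes:
combine X(3), Q(8) → 11
combine 11, U(24) → 35
Total encoded bits = sum of merged weights = 11 + 35 = 46.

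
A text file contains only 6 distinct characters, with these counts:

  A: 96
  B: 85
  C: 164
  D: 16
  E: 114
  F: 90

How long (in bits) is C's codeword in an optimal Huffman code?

Build the tree from the bottom:
combine D(16), B(85) → 101
combine F(90), A(96) → 186
combine 101, E(114) → 215
combine C(164), 186 → 350
combine 215, 350 → 565
C sits 2 levels below the root, so its codeword is 2 bits.

2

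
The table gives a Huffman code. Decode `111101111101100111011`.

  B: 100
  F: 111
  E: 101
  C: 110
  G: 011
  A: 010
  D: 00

FEFEBFG

Read left to right; each codeword is recognised as soon as it completes (prefix code):
  111→F | 101→E | 111→F | 101→E | 100→B | 111→F | 011→G
Decoded message: FEFEBFG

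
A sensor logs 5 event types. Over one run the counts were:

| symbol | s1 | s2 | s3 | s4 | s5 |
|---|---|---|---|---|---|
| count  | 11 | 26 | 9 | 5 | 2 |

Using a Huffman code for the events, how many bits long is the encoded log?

Build the Huffman tree bottom-up:
combine s5(2), s4(5) → 7
combine 7, s3(9) → 16
combine s1(11), 16 → 27
combine s2(26), 27 → 53
The encoded length is the sum of every internal node's weight: 7 + 16 + 27 + 53 = 103 bits.

103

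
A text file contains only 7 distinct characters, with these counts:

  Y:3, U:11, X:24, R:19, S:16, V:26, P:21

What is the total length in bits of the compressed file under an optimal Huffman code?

324

Greedily combine the two least-frequent nodes:
Y(3) + U(11) → 14
14 + S(16) → 30
R(19) + P(21) → 40
X(24) + V(26) → 50
30 + 40 → 70
50 + 70 → 120
Each symbol's bit-cost is frequency × depth; summing gives 324 bits (equivalently 14 + 30 + 40 + 50 + 70 + 120).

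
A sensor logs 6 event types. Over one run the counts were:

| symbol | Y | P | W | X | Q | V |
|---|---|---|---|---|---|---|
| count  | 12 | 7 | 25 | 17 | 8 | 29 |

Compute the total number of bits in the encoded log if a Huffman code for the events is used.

238

Merge the two smallest weights repeatedly:
combine P(7), Q(8) → 15
combine Y(12), 15 → 27
combine X(17), W(25) → 42
combine 27, V(29) → 56
combine 42, 56 → 98
The encoded length is the sum of every internal node's weight: 15 + 27 + 42 + 56 + 98 = 238 bits.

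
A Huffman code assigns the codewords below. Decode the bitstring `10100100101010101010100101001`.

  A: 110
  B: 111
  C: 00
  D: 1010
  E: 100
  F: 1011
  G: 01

Read left to right; each codeword is recognised as soon as it completes (prefix code):
  1010→D | 01→G | 00→C | 1010→D | 1010→D | 1010→D | 100→E | 1010→D | 01→G
Decoded message: DGCDDDEDG

DGCDDDEDG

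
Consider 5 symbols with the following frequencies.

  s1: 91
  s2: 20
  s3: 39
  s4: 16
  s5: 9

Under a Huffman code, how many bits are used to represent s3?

2

Huffman merges, smallest pair first:
combine s5(9), s4(16) → 25
combine s2(20), 25 → 45
combine s3(39), 45 → 84
combine 84, s1(91) → 175
s3's leaf is at depth 2, giving a 2-bit codeword.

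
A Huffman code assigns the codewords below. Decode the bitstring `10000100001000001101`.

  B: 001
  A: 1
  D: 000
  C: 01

Read left to right; each codeword is recognised as soon as it completes (prefix code):
  1→A | 000→D | 01→C | 000→D | 01→C | 000→D | 001→B | 1→A | 01→C
Decoded message: ADCDCDBAC

ADCDCDBAC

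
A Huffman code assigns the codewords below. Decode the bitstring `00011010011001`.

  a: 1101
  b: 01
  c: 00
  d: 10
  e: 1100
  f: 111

cbddbdb

Read left to right; each codeword is recognised as soon as it completes (prefix code):
  00→c | 01→b | 10→d | 10→d | 01→b | 10→d | 01→b
Decoded message: cbddbdb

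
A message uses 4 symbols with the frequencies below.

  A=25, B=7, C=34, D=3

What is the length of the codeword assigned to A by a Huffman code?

2

Build the tree from the bottom:
merge D(3) and B(7): 10
merge 10 and A(25): 35
merge C(34) and 35: 69
A sits 2 levels below the root, so its codeword is 2 bits.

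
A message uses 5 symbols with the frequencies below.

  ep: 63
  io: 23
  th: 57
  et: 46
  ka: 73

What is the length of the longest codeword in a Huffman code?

Merge the two lowest-weight nodes at each step:
merge io(23) and et(46): 69
merge th(57) and ep(63): 120
merge 69 and ka(73): 142
merge 120 and 142: 262
The first pair merged (io, et) ends up deepest, at depth 3.

3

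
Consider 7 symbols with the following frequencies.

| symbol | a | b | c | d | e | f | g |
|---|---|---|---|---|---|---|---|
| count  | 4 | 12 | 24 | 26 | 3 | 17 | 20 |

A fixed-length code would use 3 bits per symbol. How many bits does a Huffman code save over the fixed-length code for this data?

44

Fixed-length: 3 bits × 106 symbols = 318 bits.
Huffman merges:
combine e(3), a(4) → 7
combine 7, b(12) → 19
combine f(17), 19 → 36
combine g(20), c(24) → 44
combine d(26), 36 → 62
combine 44, 62 → 106
Huffman total = 7 + 19 + 36 + 44 + 62 + 106 = 274 bits.
Saving = 318 − 274 = 44 bits.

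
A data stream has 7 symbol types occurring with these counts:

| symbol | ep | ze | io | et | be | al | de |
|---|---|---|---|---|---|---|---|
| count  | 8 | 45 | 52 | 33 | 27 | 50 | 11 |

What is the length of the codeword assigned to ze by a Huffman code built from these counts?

Build the tree from the bottom:
merge ep(8) and de(11): 19
merge 19 and be(27): 46
merge et(33) and ze(45): 78
merge 46 and al(50): 96
merge io(52) and 78: 130
merge 96 and 130: 226
The subtree containing ze is merged 3 times, so code length = 3.

3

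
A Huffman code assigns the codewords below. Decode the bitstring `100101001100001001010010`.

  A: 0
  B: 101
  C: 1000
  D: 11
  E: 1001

Read left to right; each codeword is recognised as soon as it completes (prefix code):
  1001→E | 0→A | 1001→E | 1000→C | 0→A | 1001→E | 0→A | 1001→E | 0→A
Decoded message: EAECAEAEA

EAECAEAEA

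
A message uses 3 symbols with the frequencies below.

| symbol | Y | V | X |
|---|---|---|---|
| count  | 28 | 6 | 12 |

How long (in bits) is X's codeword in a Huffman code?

Huffman merges, smallest pair first:
merge V(6) and X(12): 18
merge 18 and Y(28): 46
X's leaf is at depth 2, giving a 2-bit codeword.

2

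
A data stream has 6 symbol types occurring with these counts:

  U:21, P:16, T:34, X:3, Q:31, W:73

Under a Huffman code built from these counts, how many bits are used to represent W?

1

Build the tree from the bottom:
X(3) + P(16) → 19
19 + U(21) → 40
Q(31) + T(34) → 65
40 + 65 → 105
W(73) + 105 → 178
W sits one level below the root: a 1-bit codeword.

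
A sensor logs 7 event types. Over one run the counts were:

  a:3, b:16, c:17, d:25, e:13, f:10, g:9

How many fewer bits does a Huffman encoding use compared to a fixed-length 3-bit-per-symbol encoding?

Fixed-length: 3 bits × 93 symbols = 279 bits.
Huffman merges:
a(3) + g(9) → 12
f(10) + 12 → 22
e(13) + b(16) → 29
c(17) + 22 → 39
d(25) + 29 → 54
39 + 54 → 93
Huffman total = 12 + 22 + 29 + 39 + 54 + 93 = 249 bits.
Saving = 279 − 249 = 30 bits.

30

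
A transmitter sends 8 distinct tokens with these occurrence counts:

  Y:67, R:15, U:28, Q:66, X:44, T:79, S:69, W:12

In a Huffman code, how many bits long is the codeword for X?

3

Huffman merges, smallest pair first:
W(12) + R(15) → 27
27 + U(28) → 55
X(44) + 55 → 99
Q(66) + Y(67) → 133
S(69) + T(79) → 148
99 + 133 → 232
148 + 232 → 380
The subtree containing X is merged 3 times, so code length = 3.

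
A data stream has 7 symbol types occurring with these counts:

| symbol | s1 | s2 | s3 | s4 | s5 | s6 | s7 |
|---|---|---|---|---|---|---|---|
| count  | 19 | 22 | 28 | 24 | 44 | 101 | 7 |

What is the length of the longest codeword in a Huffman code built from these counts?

Merge the two lowest-weight nodes at each step:
combine s7(7), s1(19) → 26
combine s2(22), s4(24) → 46
combine 26, s3(28) → 54
combine s5(44), 46 → 90
combine 54, 90 → 144
combine s6(101), 144 → 245
The rarest symbols sit at the bottom; the longest codeword is 4 bits.

4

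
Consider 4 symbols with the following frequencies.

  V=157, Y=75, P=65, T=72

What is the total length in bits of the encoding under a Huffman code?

718

Build the Huffman tree bottom-up:
P(65) + T(72) → 137
Y(75) + 137 → 212
V(157) + 212 → 369
Each symbol's bit-cost is frequency × depth; summing gives 718 bits (equivalently 137 + 212 + 369).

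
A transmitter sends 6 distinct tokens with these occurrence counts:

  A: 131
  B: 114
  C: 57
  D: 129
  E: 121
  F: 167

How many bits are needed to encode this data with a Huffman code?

1859

Greedily combine the two least-frequent nodes:
combine C(57), B(114) → 171
combine E(121), D(129) → 250
combine A(131), F(167) → 298
combine 171, 250 → 421
combine 298, 421 → 719
Each symbol's bit-cost is frequency × depth; summing gives 1859 bits (equivalently 171 + 250 + 298 + 421 + 719).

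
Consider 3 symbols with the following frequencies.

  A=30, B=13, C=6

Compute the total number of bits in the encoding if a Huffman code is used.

68

Merge the two smallest weights repeatedly:
C(6) + B(13) → 19
19 + A(30) → 49
Total encoded bits = sum of merged weights = 19 + 49 = 68.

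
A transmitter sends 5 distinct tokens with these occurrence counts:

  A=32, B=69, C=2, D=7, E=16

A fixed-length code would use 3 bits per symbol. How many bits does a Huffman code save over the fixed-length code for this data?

Fixed-length: 3 bits × 126 symbols = 378 bits.
Huffman merges:
combine C(2), D(7) → 9
combine 9, E(16) → 25
combine 25, A(32) → 57
combine 57, B(69) → 126
Huffman total = 9 + 25 + 57 + 126 = 217 bits.
Saving = 378 − 217 = 161 bits.

161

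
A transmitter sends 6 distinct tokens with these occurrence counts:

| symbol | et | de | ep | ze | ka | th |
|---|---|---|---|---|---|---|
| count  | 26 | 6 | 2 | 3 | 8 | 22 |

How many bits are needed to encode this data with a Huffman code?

Greedily combine the two least-frequent nodes:
combine ep(2), ze(3) → 5
combine 5, de(6) → 11
combine ka(8), 11 → 19
combine 19, th(22) → 41
combine et(26), 41 → 67
Each symbol's bit-cost is frequency × depth; summing gives 143 bits (equivalently 5 + 11 + 19 + 41 + 67).

143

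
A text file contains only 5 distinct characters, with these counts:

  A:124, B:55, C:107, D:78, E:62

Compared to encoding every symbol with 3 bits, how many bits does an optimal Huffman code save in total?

309

Fixed-length: 3 bits × 426 symbols = 1278 bits.
Huffman merges:
merge B(55) and E(62): 117
merge D(78) and C(107): 185
merge 117 and A(124): 241
merge 185 and 241: 426
Huffman total = 117 + 185 + 241 + 426 = 969 bits.
Saving = 1278 − 969 = 309 bits.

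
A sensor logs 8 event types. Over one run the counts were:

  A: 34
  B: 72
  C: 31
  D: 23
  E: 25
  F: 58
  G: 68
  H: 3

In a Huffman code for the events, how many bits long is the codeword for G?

2

Repeatedly merge the two smallest:
combine H(3), D(23) → 26
combine E(25), 26 → 51
combine C(31), A(34) → 65
combine 51, F(58) → 109
combine 65, G(68) → 133
combine B(72), 109 → 181
combine 133, 181 → 314
G sits 2 levels below the root, so its codeword is 2 bits.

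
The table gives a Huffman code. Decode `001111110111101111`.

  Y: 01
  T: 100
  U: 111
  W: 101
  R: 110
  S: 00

SUUYUYU

Read left to right; each codeword is recognised as soon as it completes (prefix code):
  00→S | 111→U | 111→U | 01→Y | 111→U | 01→Y | 111→U
Decoded message: SUUYUYU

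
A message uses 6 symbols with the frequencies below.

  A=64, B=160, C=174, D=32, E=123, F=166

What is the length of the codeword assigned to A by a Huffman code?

Repeatedly merge the two smallest:
combine D(32), A(64) → 96
combine 96, E(123) → 219
combine B(160), F(166) → 326
combine C(174), 219 → 393
combine 326, 393 → 719
A's leaf is at depth 4, giving a 4-bit codeword.

4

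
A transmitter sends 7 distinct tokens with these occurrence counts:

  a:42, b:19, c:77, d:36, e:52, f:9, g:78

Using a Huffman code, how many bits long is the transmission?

Greedily combine the two least-frequent nodes:
f(9) + b(19) → 28
28 + d(36) → 64
a(42) + e(52) → 94
64 + c(77) → 141
g(78) + 94 → 172
141 + 172 → 313
Each symbol's bit-cost is frequency × depth; summing gives 812 bits (equivalently 28 + 64 + 94 + 141 + 172 + 313).

812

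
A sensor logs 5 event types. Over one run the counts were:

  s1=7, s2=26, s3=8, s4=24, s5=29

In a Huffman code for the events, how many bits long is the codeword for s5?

Build the tree from the bottom:
merge s1(7) and s3(8): 15
merge 15 and s4(24): 39
merge s2(26) and s5(29): 55
merge 39 and 55: 94
The subtree containing s5 is merged 2 times, so code length = 2.

2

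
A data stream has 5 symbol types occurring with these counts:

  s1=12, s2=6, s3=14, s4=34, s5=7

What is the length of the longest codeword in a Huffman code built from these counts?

Merge the two lowest-weight nodes at each step:
combine s2(6), s5(7) → 13
combine s1(12), 13 → 25
combine s3(14), 25 → 39
combine s4(34), 39 → 73
The rarest symbols sit at the bottom; the longest codeword is 4 bits.

4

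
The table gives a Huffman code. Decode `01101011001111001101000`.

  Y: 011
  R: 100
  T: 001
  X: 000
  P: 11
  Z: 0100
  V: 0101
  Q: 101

YVRPPTQX

Read left to right; each codeword is recognised as soon as it completes (prefix code):
  011→Y | 0101→V | 100→R | 11→P | 11→P | 001→T | 101→Q | 000→X
Decoded message: YVRPPTQX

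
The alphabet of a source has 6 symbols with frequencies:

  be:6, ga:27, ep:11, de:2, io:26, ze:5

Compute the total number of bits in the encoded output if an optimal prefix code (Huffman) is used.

Merge the two smallest weights repeatedly:
combine de(2), ze(5) → 7
combine be(6), 7 → 13
combine ep(11), 13 → 24
combine 24, io(26) → 50
combine ga(27), 50 → 77
The encoded length is the sum of every internal node's weight: 7 + 13 + 24 + 50 + 77 = 171 bits.

171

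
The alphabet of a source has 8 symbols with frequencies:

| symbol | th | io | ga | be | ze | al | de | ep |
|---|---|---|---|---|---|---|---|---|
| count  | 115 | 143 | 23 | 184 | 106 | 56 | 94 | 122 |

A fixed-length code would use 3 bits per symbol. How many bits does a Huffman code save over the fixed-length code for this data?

Fixed-length: 3 bits × 843 symbols = 2529 bits.
Huffman merges:
merge ga(23) and al(56): 79
merge 79 and de(94): 173
merge ze(106) and th(115): 221
merge ep(122) and io(143): 265
merge 173 and be(184): 357
merge 221 and 265: 486
merge 357 and 486: 843
Huffman total = 79 + 173 + 221 + 265 + 357 + 486 + 843 = 2424 bits.
Saving = 2529 − 2424 = 105 bits.

105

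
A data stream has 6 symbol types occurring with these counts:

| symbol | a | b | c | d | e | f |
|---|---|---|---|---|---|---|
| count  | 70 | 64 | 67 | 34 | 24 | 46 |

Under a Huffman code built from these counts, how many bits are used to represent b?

Repeatedly merge the two smallest:
merge e(24) and d(34): 58
merge f(46) and 58: 104
merge b(64) and c(67): 131
merge a(70) and 104: 174
merge 131 and 174: 305
b sits 2 levels below the root, so its codeword is 2 bits.

2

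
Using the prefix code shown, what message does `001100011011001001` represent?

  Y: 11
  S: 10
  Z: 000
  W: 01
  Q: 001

QSQSYQQ

Read left to right; each codeword is recognised as soon as it completes (prefix code):
  001→Q | 10→S | 001→Q | 10→S | 11→Y | 001→Q | 001→Q
Decoded message: QSQSYQQ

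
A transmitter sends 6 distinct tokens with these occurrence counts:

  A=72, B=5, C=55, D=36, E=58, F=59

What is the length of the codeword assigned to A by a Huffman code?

2

Huffman merges, smallest pair first:
B(5) + D(36) → 41
41 + C(55) → 96
E(58) + F(59) → 117
A(72) + 96 → 168
117 + 168 → 285
A sits 2 levels below the root, so its codeword is 2 bits.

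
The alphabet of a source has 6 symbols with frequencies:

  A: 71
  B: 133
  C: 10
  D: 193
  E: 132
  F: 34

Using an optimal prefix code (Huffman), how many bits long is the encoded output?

Greedily combine the two least-frequent nodes:
C(10) + F(34) → 44
44 + A(71) → 115
115 + E(132) → 247
B(133) + D(193) → 326
247 + 326 → 573
Total encoded bits = sum of merged weights = 44 + 115 + 247 + 326 + 573 = 1305.

1305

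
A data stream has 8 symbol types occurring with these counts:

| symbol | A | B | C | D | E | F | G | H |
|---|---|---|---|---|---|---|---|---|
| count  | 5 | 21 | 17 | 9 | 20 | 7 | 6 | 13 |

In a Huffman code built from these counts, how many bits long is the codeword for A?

Huffman merges, smallest pair first:
merge A(5) and G(6): 11
merge F(7) and D(9): 16
merge 11 and H(13): 24
merge 16 and C(17): 33
merge E(20) and B(21): 41
merge 24 and 33: 57
merge 41 and 57: 98
A sits 4 levels below the root, so its codeword is 4 bits.

4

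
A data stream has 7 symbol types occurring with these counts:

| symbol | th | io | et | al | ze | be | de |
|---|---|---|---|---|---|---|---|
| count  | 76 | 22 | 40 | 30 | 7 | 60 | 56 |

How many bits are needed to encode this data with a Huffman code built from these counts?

Greedily combine the two least-frequent nodes:
ze(7) + io(22) → 29
29 + al(30) → 59
et(40) + de(56) → 96
59 + be(60) → 119
th(76) + 96 → 172
119 + 172 → 291
The encoded length is the sum of every internal node's weight: 29 + 59 + 96 + 119 + 172 + 291 = 766 bits.

766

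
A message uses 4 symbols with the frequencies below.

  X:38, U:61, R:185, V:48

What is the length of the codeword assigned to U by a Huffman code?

Repeatedly merge the two smallest:
combine X(38), V(48) → 86
combine U(61), 86 → 147
combine 147, R(185) → 332
U's leaf is at depth 2, giving a 2-bit codeword.

2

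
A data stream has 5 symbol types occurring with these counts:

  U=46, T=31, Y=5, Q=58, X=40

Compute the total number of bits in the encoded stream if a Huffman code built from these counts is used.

Merge the two smallest weights repeatedly:
combine Y(5), T(31) → 36
combine 36, X(40) → 76
combine U(46), Q(58) → 104
combine 76, 104 → 180
Total encoded bits = sum of merged weights = 36 + 76 + 104 + 180 = 396.

396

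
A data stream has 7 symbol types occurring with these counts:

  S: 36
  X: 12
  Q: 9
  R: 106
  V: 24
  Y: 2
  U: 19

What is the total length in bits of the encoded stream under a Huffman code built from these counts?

Build the Huffman tree bottom-up:
merge Y(2) and Q(9): 11
merge 11 and X(12): 23
merge U(19) and 23: 42
merge V(24) and S(36): 60
merge 42 and 60: 102
merge 102 and R(106): 208
Each symbol's bit-cost is frequency × depth; summing gives 446 bits (equivalently 11 + 23 + 42 + 60 + 102 + 208).

446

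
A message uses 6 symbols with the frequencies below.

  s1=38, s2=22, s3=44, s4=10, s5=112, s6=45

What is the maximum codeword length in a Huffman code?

Merge the two lowest-weight nodes at each step:
merge s4(10) and s2(22): 32
merge 32 and s1(38): 70
merge s3(44) and s6(45): 89
merge 70 and 89: 159
merge s5(112) and 159: 271
The rarest symbols sit at the bottom; the longest codeword is 4 bits.

4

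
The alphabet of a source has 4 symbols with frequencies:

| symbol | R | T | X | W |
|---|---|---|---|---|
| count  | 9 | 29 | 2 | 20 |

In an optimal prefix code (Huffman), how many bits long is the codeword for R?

3

Repeatedly merge the two smallest:
combine X(2), R(9) → 11
combine 11, W(20) → 31
combine T(29), 31 → 60
R sits 3 levels below the root, so its codeword is 3 bits.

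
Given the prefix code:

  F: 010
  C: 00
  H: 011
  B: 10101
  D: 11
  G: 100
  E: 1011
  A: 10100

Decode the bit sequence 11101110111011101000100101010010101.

Read left to right; each codeword is recognised as soon as it completes (prefix code):
  11→D | 1011→E | 1011→E | 1011→E | 10100→A | 010→F | 010→F | 10100→A | 10101→B
Decoded message: DEEEAFFAB

DEEEAFFAB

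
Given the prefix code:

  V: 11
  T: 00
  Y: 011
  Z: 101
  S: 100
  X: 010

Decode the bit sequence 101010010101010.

ZXXZX

Read left to right; each codeword is recognised as soon as it completes (prefix code):
  101→Z | 010→X | 010→X | 101→Z | 010→X
Decoded message: ZXXZX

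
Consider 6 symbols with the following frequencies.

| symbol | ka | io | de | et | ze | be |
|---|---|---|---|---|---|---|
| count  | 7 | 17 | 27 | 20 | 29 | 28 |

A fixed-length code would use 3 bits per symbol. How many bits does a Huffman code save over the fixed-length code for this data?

60

Fixed-length: 3 bits × 128 symbols = 384 bits.
Huffman merges:
ka(7) + io(17) → 24
et(20) + 24 → 44
de(27) + be(28) → 55
ze(29) + 44 → 73
55 + 73 → 128
Huffman total = 24 + 44 + 55 + 73 + 128 = 324 bits.
Saving = 384 − 324 = 60 bits.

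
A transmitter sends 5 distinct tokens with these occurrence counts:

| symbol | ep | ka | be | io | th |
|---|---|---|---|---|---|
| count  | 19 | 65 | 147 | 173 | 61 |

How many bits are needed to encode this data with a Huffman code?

Merge the two smallest weights repeatedly:
ep(19) + th(61) → 80
ka(65) + 80 → 145
145 + be(147) → 292
io(173) + 292 → 465
The encoded length is the sum of every internal node's weight: 80 + 145 + 292 + 465 = 982 bits.

982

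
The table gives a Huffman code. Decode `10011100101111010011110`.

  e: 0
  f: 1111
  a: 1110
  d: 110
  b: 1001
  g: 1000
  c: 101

Read left to right; each codeword is recognised as soon as it completes (prefix code):
  1001→b | 110→d | 0→e | 101→c | 1110→a | 1001→b | 1110→a
Decoded message: bdecaba

bdecaba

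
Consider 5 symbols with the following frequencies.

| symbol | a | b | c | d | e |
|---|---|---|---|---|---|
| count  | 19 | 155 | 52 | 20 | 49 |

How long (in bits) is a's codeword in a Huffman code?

Build the tree from the bottom:
merge a(19) and d(20): 39
merge 39 and e(49): 88
merge c(52) and 88: 140
merge 140 and b(155): 295
The subtree containing a is merged 4 times, so code length = 4.

4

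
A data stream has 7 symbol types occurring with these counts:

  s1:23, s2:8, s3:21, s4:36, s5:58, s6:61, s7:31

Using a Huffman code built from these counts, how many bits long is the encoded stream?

Greedily combine the two least-frequent nodes:
merge s2(8) and s3(21): 29
merge s1(23) and 29: 52
merge s7(31) and s4(36): 67
merge 52 and s5(58): 110
merge s6(61) and 67: 128
merge 110 and 128: 238
Total encoded bits = sum of merged weights = 29 + 52 + 67 + 110 + 128 + 238 = 624.

624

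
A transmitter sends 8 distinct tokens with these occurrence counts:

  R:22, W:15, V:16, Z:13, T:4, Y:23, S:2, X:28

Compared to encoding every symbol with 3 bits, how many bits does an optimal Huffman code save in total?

26

Fixed-length: 3 bits × 123 symbols = 369 bits.
Huffman merges:
merge S(2) and T(4): 6
merge 6 and Z(13): 19
merge W(15) and V(16): 31
merge 19 and R(22): 41
merge Y(23) and X(28): 51
merge 31 and 41: 72
merge 51 and 72: 123
Huffman total = 6 + 19 + 31 + 41 + 51 + 72 + 123 = 343 bits.
Saving = 369 − 343 = 26 bits.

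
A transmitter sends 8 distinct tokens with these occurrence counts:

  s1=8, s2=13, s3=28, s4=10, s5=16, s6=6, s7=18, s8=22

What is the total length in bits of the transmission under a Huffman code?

Merge the two smallest weights repeatedly:
merge s6(6) and s1(8): 14
merge s4(10) and s2(13): 23
merge 14 and s5(16): 30
merge s7(18) and s8(22): 40
merge 23 and s3(28): 51
merge 30 and 40: 70
merge 51 and 70: 121
The encoded length is the sum of every internal node's weight: 14 + 23 + 30 + 40 + 51 + 70 + 121 = 349 bits.

349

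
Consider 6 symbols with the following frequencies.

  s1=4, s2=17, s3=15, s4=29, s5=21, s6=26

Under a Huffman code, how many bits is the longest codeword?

4

Merge the two lowest-weight nodes at each step:
combine s1(4), s3(15) → 19
combine s2(17), 19 → 36
combine s5(21), s6(26) → 47
combine s4(29), 36 → 65
combine 47, 65 → 112
The rarest symbols sit at the bottom; the longest codeword is 4 bits.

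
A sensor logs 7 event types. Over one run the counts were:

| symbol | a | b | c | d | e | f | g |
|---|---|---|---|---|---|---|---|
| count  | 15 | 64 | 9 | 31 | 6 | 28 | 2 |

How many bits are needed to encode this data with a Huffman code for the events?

362

Greedily combine the two least-frequent nodes:
merge g(2) and e(6): 8
merge 8 and c(9): 17
merge a(15) and 17: 32
merge f(28) and d(31): 59
merge 32 and 59: 91
merge b(64) and 91: 155
The encoded length is the sum of every internal node's weight: 8 + 17 + 32 + 59 + 91 + 155 = 362 bits.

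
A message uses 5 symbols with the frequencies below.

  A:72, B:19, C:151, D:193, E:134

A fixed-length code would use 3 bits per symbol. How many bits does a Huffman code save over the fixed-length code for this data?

Fixed-length: 3 bits × 569 symbols = 1707 bits.
Huffman merges:
combine B(19), A(72) → 91
combine 91, E(134) → 225
combine C(151), D(193) → 344
combine 225, 344 → 569
Huffman total = 91 + 225 + 344 + 569 = 1229 bits.
Saving = 1707 − 1229 = 478 bits.

478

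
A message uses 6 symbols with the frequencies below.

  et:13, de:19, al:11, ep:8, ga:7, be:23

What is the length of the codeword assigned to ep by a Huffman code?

Huffman merges, smallest pair first:
merge ga(7) and ep(8): 15
merge al(11) and et(13): 24
merge 15 and de(19): 34
merge be(23) and 24: 47
merge 34 and 47: 81
ep sits 3 levels below the root, so its codeword is 3 bits.

3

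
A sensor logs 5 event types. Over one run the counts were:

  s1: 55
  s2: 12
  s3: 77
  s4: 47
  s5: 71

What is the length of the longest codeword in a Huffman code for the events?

Merge the two lowest-weight nodes at each step:
merge s2(12) and s4(47): 59
merge s1(55) and 59: 114
merge s5(71) and s3(77): 148
merge 114 and 148: 262
The rarest symbols sit at the bottom; the longest codeword is 3 bits.

3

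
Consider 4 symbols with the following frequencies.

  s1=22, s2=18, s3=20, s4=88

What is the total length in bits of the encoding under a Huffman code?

Greedily combine the two least-frequent nodes:
s2(18) + s3(20) → 38
s1(22) + 38 → 60
60 + s4(88) → 148
Total encoded bits = sum of merged weights = 38 + 60 + 148 = 246.

246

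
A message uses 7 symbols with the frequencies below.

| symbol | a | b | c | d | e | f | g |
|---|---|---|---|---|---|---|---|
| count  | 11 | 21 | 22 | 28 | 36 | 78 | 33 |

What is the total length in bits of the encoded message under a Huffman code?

605

Greedily combine the two least-frequent nodes:
a(11) + b(21) → 32
c(22) + d(28) → 50
32 + g(33) → 65
e(36) + 50 → 86
65 + f(78) → 143
86 + 143 → 229
Each symbol's bit-cost is frequency × depth; summing gives 605 bits (equivalently 32 + 50 + 65 + 86 + 143 + 229).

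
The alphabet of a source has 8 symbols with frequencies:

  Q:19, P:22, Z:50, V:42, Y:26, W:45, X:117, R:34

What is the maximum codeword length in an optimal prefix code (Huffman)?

4

Merge the two lowest-weight nodes at each step:
Q(19) + P(22) → 41
Y(26) + R(34) → 60
41 + V(42) → 83
W(45) + Z(50) → 95
60 + 83 → 143
95 + X(117) → 212
143 + 212 → 355
The first pair merged (Q, P) ends up deepest, at depth 4.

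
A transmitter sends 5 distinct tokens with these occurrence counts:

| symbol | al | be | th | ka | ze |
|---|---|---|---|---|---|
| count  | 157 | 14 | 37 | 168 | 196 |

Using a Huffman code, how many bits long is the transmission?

Merge the two smallest weights repeatedly:
combine be(14), th(37) → 51
combine 51, al(157) → 208
combine ka(168), ze(196) → 364
combine 208, 364 → 572
Total encoded bits = sum of merged weights = 51 + 208 + 364 + 572 = 1195.

1195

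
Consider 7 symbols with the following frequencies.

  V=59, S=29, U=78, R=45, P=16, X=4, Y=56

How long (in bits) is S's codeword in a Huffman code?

Huffman merges, smallest pair first:
combine X(4), P(16) → 20
combine 20, S(29) → 49
combine R(45), 49 → 94
combine Y(56), V(59) → 115
combine U(78), 94 → 172
combine 115, 172 → 287
S's leaf is at depth 4, giving a 4-bit codeword.

4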